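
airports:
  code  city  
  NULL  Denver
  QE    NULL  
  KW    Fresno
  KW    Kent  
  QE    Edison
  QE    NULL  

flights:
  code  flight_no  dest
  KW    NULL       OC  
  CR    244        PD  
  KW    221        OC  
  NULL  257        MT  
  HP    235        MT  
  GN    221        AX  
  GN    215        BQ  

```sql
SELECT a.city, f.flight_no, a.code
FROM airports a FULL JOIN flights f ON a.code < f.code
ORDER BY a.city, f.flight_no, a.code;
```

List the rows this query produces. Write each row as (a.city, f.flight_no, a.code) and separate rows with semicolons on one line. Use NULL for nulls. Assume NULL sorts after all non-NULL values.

FULL OUTER JOIN keeps every row from both sides; unmatched rows get NULL for the other side's columns.
Matching on a.code < f.code. A NULL in a compared column never satisfies the condition.
Matched pairs: 0; unmatched a rows kept: 6; unmatched f rows kept: 7.

(Denver, NULL, NULL); (Edison, NULL, QE); (Fresno, NULL, KW); (Kent, NULL, KW); (NULL, 215, NULL); (NULL, 221, NULL); (NULL, 221, NULL); (NULL, 235, NULL); (NULL, 244, NULL); (NULL, 257, NULL); (NULL, NULL, QE); (NULL, NULL, QE); (NULL, NULL, NULL)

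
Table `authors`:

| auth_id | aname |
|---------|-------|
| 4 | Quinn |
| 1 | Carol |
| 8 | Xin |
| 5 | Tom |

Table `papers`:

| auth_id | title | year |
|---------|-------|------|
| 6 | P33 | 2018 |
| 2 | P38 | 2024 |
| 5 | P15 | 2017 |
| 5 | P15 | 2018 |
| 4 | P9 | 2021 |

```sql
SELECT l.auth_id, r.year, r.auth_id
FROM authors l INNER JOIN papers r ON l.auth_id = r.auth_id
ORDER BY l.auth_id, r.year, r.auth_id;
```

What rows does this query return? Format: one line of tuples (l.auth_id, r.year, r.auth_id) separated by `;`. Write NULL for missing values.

(4, 2021, 4); (5, 2017, 5); (5, 2018, 5)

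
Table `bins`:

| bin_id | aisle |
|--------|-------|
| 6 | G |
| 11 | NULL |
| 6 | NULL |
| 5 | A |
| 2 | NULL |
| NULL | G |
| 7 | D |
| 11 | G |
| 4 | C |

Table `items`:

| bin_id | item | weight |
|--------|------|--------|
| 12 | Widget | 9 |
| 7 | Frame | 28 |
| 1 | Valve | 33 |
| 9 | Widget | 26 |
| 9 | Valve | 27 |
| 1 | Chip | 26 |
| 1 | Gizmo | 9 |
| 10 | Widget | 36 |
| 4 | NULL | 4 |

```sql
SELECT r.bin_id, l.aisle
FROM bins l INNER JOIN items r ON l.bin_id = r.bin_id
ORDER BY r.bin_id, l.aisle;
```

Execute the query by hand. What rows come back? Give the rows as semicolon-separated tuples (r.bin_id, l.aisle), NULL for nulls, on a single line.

INNER JOIN keeps only pairs where the ON condition holds.
Matching on l.bin_id = r.bin_id. A NULL in a compared column never satisfies the condition.
Matched pairs: 2.

(4, C); (7, D)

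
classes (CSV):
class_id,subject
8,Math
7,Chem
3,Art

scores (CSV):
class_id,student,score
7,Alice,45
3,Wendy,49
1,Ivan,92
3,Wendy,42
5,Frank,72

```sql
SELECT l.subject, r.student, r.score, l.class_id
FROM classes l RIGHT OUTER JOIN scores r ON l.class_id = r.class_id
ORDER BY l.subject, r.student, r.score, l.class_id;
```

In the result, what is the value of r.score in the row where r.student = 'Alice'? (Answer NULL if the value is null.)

45

RIGHT JOIN keeps every row from `scores`; unmatched rows get NULL for `classes`'s columns.
Matching on l.class_id = r.class_id.
- class_id=8: no matching r row.
- class_id=7: 1 matching r row(s), so 1 row(s) emitted.
- class_id=3: 2 matching r row(s), so 2 row(s) emitted.
- 2 r row(s) had no l match → kept, l columns NULL.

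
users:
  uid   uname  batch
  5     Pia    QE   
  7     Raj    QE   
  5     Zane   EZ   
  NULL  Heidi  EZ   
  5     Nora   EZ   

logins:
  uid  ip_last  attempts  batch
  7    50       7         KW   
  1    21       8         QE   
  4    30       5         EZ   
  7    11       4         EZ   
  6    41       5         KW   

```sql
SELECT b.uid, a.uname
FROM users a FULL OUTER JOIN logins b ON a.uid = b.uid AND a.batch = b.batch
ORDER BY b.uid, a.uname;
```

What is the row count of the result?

FULL OUTER JOIN keeps every row from both sides; unmatched rows get NULL for the other side's columns.
Matching on a.uid = b.uid AND a.batch = b.batch. A NULL in a compared column never satisfies the condition.
Matched pairs: 0; unmatched a rows kept: 5; unmatched b rows kept: 5.
Total: 0 matched + 10 padded = 10 rows.

10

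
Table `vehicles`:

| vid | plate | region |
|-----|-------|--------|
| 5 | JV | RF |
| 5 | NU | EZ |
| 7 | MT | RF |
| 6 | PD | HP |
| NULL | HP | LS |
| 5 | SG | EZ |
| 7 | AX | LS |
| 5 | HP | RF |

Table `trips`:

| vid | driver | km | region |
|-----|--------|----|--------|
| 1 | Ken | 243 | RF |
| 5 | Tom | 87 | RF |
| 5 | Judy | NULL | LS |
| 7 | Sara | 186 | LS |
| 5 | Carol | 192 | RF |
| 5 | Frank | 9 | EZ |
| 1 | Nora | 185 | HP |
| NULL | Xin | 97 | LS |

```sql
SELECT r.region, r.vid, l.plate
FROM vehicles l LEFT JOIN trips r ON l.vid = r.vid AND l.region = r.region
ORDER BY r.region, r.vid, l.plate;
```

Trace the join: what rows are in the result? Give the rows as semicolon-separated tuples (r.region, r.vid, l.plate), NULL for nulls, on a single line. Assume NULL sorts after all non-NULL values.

LEFT JOIN keeps every row from `vehicles`; unmatched rows get NULL for `trips`'s columns.
Matching on l.vid = r.vid AND l.region = r.region. A NULL in a compared column never satisfies the condition.
- l[0] vid=5, region=RF → 2 match(es) in r → 2 row(s).
- l[1] vid=5, region=EZ → 1 match(es) in r → 1 row(s).
- l[2] vid=7, region=RF → no match; kept with NULLs on the r side.
- l[3] vid=6, region=HP → no match; kept with NULLs on the r side.
- l[4] vid=NULL, region=LS → no match; kept with NULLs on the r side.
- l[5] vid=5, region=EZ → 1 match(es) in r → 1 row(s).
- l[6] vid=7, region=LS → 1 match(es) in r → 1 row(s).
- l[7] vid=5, region=RF → 2 match(es) in r → 2 row(s).
After projecting and ordering:
r.region | r.vid | l.plate
EZ | 5 | NU
EZ | 5 | SG
LS | 7 | AX
RF | 5 | HP
RF | 5 | HP
RF | 5 | JV
RF | 5 | JV
NULL | NULL | HP
NULL | NULL | MT
NULL | NULL | PD

(EZ, 5, NU); (EZ, 5, SG); (LS, 7, AX); (RF, 5, HP); (RF, 5, HP); (RF, 5, JV); (RF, 5, JV); (NULL, NULL, HP); (NULL, NULL, MT); (NULL, NULL, PD)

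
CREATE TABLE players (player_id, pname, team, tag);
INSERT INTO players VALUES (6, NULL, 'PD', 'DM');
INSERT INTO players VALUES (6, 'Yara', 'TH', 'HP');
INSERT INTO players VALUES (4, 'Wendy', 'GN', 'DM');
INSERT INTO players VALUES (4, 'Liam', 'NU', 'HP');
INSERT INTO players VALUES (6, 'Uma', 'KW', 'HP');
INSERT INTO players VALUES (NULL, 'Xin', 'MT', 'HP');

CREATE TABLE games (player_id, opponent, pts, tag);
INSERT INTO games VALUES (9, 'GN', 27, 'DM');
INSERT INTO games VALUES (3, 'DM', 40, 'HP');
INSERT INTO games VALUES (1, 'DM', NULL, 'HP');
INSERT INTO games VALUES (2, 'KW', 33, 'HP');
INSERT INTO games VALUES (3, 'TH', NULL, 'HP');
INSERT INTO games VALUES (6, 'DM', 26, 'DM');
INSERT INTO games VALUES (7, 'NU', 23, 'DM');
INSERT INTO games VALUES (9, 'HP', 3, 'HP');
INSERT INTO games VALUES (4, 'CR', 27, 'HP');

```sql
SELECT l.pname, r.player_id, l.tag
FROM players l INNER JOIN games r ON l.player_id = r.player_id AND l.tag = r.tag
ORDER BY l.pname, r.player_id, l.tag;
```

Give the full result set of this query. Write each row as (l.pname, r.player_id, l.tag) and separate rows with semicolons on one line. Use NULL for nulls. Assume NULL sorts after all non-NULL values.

(Liam, 4, HP); (NULL, 6, DM)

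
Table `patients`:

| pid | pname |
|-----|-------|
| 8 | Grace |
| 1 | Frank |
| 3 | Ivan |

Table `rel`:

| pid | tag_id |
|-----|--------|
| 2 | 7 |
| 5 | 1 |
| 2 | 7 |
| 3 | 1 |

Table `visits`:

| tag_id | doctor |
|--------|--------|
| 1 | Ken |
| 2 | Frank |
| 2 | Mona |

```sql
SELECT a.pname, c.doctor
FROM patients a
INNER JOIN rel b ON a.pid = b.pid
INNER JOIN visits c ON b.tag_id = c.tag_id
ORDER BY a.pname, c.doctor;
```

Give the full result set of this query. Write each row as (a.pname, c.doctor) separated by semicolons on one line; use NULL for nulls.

(Ivan, Ken)

Joins associate left-to-right: patients INNER JOIN rel on pid gives 1 intermediate row(s).
Then INNER JOIN `visits c` on tag_id: keep only rows whose b.tag_id appears in c.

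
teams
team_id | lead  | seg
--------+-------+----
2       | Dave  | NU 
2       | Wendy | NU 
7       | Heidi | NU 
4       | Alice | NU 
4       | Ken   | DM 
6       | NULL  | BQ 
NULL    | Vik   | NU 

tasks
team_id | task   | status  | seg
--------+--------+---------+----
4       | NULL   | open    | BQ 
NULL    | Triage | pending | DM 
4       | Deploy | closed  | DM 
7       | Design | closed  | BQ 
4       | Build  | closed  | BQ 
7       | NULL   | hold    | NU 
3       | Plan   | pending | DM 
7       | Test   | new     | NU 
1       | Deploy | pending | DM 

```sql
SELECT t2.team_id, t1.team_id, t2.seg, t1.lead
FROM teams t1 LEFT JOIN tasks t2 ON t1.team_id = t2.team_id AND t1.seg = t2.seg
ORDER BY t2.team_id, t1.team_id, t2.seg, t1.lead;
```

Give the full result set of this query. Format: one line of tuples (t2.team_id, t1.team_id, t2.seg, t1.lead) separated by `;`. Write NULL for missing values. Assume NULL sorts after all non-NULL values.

LEFT JOIN keeps every row from `teams`; unmatched rows get NULL for `tasks`'s columns.
Matching on t1.team_id = t2.team_id AND t1.seg = t2.seg. A NULL in a compared column never satisfies the condition.
Matched pairs: 3; unmatched t1 rows kept: 5.

(4, 4, DM, Ken); (7, 7, NU, Heidi); (7, 7, NU, Heidi); (NULL, 2, NULL, Dave); (NULL, 2, NULL, Wendy); (NULL, 4, NULL, Alice); (NULL, 6, NULL, NULL); (NULL, NULL, NULL, Vik)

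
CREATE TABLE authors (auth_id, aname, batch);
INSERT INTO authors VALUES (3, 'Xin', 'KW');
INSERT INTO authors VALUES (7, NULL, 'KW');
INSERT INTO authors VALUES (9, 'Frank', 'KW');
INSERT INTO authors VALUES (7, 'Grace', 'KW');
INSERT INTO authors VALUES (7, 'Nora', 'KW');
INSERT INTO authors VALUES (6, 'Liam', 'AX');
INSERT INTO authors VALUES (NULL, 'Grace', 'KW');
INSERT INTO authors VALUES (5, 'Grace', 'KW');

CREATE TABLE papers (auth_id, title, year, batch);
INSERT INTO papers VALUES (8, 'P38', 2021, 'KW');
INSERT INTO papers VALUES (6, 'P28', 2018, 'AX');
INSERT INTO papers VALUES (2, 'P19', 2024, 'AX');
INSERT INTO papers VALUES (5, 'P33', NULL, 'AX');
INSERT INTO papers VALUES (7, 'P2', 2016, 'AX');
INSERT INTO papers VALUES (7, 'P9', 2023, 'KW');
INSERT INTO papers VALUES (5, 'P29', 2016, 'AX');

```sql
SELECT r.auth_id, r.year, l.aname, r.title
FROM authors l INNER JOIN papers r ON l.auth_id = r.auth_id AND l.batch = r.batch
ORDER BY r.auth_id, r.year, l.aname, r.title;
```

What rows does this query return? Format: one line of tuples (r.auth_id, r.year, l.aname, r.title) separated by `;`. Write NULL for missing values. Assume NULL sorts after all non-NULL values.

INNER JOIN keeps only pairs where the ON condition holds.
Matching on l.auth_id = r.auth_id AND l.batch = r.batch. A NULL in a compared column never satisfies the condition.
Matched pairs: 4.

(6, 2018, Liam, P28); (7, 2023, Grace, P9); (7, 2023, Nora, P9); (7, 2023, NULL, P9)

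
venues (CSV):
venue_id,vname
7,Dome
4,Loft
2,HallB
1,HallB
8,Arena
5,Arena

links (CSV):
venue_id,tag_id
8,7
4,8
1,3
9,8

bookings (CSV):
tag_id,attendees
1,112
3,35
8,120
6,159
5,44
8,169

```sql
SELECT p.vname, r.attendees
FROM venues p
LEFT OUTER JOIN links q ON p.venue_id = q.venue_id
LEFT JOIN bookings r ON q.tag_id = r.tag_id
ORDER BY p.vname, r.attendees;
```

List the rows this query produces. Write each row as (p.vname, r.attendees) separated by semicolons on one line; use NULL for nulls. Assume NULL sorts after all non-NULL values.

Joins associate left-to-right: venues LEFT JOIN links on venue_id gives 6 intermediate row(s).
Then LEFT JOIN `bookings r` on tag_id: each of those 6 rows is kept; rows whose q.tag_id has no match in r get NULL for r's columns.

(Arena, NULL); (Arena, NULL); (Dome, NULL); (HallB, 35); (HallB, NULL); (Loft, 120); (Loft, 169)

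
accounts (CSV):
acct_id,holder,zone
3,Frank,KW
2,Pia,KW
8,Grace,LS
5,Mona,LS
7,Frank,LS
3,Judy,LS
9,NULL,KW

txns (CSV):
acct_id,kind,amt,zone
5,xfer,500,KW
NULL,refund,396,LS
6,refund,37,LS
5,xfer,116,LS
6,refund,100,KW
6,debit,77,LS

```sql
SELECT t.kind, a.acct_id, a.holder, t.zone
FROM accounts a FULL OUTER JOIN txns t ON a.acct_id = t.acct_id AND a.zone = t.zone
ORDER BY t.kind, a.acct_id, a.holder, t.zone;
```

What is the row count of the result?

FULL OUTER JOIN keeps every row from both sides; unmatched rows get NULL for the other side's columns.
Matching on a.acct_id = t.acct_id AND a.zone = t.zone. A NULL in a compared column never satisfies the condition.
Matched pairs: 1; unmatched a rows kept: 6; unmatched t rows kept: 5.
Total: 1 matched + 11 padded = 12 rows.

12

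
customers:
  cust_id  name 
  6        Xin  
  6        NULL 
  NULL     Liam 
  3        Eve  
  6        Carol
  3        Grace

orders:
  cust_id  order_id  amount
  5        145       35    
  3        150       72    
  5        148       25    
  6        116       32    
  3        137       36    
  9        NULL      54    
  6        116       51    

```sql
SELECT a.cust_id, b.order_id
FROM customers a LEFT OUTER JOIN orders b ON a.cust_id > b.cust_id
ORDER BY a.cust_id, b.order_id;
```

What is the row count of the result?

LEFT JOIN keeps every row from `customers`; unmatched rows get NULL for `orders`'s columns.
Matching on a.cust_id > b.cust_id. A NULL in a compared column never satisfies the condition.
Matched pairs: 12; unmatched a rows kept: 3.
Total: 12 matched + 3 padded = 15 rows.

15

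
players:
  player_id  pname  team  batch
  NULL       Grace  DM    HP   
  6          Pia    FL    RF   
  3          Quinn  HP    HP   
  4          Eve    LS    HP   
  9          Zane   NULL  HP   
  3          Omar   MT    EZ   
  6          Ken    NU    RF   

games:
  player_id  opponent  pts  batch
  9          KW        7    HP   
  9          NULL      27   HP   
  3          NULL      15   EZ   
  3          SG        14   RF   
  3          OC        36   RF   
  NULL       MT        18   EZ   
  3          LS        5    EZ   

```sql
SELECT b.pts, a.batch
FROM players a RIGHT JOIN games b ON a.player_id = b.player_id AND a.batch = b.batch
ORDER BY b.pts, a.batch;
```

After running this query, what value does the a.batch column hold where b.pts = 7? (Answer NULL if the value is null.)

HP

RIGHT JOIN keeps every row from `games`; unmatched rows get NULL for `players`'s columns.
Matching on a.player_id = b.player_id AND a.batch = b.batch. A NULL in a compared column never satisfies the condition.
- player_id=NULL, batch=HP: no matching b row.
- player_id=6, batch=RF: no matching b row.
- player_id=3, batch=HP: no matching b row.
- player_id=4, batch=HP: no matching b row.
- player_id=9, batch=HP: 2 matching b row(s), so 2 row(s) emitted.
- player_id=3, batch=EZ: 2 matching b row(s), so 2 row(s) emitted.
- player_id=6, batch=RF: no matching b row.
- 3 row(s) from b found no a partner → padded with NULL.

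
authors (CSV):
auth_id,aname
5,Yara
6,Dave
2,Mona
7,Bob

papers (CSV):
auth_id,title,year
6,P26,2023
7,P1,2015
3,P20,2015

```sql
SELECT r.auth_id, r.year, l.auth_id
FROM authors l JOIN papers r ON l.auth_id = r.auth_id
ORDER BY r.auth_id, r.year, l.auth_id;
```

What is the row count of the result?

2

INNER JOIN keeps only pairs where the ON condition holds.
Matching on l.auth_id = r.auth_id.
Matched pairs: 2.
Total: 2 rows.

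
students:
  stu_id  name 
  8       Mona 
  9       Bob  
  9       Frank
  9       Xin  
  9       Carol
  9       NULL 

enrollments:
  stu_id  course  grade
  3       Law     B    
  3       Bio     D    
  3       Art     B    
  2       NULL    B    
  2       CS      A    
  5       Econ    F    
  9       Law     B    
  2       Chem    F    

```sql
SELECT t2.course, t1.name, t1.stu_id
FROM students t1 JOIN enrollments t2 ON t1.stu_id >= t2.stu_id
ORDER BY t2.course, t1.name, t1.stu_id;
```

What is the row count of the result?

INNER JOIN keeps only pairs where the ON condition holds.
Matching on t1.stu_id >= t2.stu_id.
- t1[0] stu_id=8 → 7 match(es) in t2 → 7 row(s).
- t1[1] stu_id=9 → 8 match(es) in t2 → 8 row(s).
- t1[2] stu_id=9 → 8 match(es) in t2 → 8 row(s).
- t1[3] stu_id=9 → 8 match(es) in t2 → 8 row(s).
- t1[4] stu_id=9 → 8 match(es) in t2 → 8 row(s).
- t1[5] stu_id=9 → 8 match(es) in t2 → 8 row(s).
Total: 47 rows.

47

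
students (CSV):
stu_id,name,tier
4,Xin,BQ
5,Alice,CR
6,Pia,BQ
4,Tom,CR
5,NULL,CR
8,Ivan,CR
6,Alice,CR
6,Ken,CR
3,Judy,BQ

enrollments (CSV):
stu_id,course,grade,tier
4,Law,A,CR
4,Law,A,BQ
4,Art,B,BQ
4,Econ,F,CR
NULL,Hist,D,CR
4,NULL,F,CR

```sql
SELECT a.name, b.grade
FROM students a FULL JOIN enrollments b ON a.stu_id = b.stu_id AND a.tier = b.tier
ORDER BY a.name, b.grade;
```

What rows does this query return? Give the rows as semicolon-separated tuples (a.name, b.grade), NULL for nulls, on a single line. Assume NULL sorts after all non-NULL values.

FULL OUTER JOIN keeps every row from both sides; unmatched rows get NULL for the other side's columns.
Matching on a.stu_id = b.stu_id AND a.tier = b.tier. A NULL in a compared column never satisfies the condition.
- a (stu_id=4, tier=BQ) pairs with 2 row(s) of b.
- a (stu_id=5, tier=CR) has no partner → padded with NULL.
- a (stu_id=6, tier=BQ) has no partner → padded with NULL.
- a (stu_id=4, tier=CR) pairs with 3 row(s) of b.
- a (stu_id=5, tier=CR) has no partner → padded with NULL.
- a (stu_id=8, tier=CR) has no partner → padded with NULL.
- a (stu_id=6, tier=CR) has no partner → padded with NULL.
- a (stu_id=6, tier=CR) has no partner → padded with NULL.
- a (stu_id=3, tier=BQ) has no partner → padded with NULL.
- 1 b row(s) had no a match → kept, a columns NULL.

(Alice, NULL); (Alice, NULL); (Ivan, NULL); (Judy, NULL); (Ken, NULL); (Pia, NULL); (Tom, A); (Tom, F); (Tom, F); (Xin, A); (Xin, B); (NULL, D); (NULL, NULL)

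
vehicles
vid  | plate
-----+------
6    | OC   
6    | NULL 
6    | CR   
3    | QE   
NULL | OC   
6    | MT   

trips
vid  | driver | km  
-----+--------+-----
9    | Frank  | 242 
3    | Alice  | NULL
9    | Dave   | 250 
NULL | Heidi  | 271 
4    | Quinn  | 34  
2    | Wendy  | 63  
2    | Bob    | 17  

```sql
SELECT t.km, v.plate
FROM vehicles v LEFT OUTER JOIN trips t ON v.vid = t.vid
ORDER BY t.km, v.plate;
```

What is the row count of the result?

LEFT JOIN keeps every row from `vehicles`; unmatched rows get NULL for `trips`'s columns.
Matching on v.vid = t.vid. A NULL in a compared column never satisfies the condition.
- v[0] vid=6 → no match; kept with NULLs on the t side.
- v[1] vid=6 → no match; kept with NULLs on the t side.
- v[2] vid=6 → no match; kept with NULLs on the t side.
- v[3] vid=3 → 1 match(es) in t → 1 row(s).
- v[4] vid=NULL → no match; kept with NULLs on the t side.
- v[5] vid=6 → no match; kept with NULLs on the t side.
Total: 1 matched + 5 padded = 6 rows.

6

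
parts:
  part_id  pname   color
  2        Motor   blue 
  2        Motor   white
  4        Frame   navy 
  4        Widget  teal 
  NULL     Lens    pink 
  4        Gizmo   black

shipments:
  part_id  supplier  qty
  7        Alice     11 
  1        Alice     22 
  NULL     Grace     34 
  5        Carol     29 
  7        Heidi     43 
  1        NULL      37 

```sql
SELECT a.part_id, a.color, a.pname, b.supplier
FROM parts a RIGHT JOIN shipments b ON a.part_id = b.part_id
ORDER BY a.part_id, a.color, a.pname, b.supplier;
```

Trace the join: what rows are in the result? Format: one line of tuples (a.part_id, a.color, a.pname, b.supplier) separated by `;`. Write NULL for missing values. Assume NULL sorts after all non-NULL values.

RIGHT JOIN keeps every row from `shipments`; unmatched rows get NULL for `parts`'s columns.
Matching on a.part_id = b.part_id. A NULL in a compared column never satisfies the condition.
Matched pairs: 0; unmatched b rows kept: 6.

(NULL, NULL, NULL, Alice); (NULL, NULL, NULL, Alice); (NULL, NULL, NULL, Carol); (NULL, NULL, NULL, Grace); (NULL, NULL, NULL, Heidi); (NULL, NULL, NULL, NULL)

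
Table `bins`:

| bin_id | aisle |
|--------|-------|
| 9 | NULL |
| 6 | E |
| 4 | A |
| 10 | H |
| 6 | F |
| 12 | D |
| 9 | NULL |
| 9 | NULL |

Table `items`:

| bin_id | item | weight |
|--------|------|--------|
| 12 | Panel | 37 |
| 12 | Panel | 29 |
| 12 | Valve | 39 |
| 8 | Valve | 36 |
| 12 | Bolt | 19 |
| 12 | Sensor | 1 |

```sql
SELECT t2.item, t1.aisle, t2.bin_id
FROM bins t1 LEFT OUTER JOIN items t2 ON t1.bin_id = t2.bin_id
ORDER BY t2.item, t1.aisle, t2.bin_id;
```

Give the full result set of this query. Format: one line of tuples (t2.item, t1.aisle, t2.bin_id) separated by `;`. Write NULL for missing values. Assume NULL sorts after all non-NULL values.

LEFT JOIN keeps every row from `bins`; unmatched rows get NULL for `items`'s columns.
Matching on t1.bin_id = t2.bin_id.
Matched pairs: 5; unmatched t1 rows kept: 7.

(Bolt, D, 12); (Panel, D, 12); (Panel, D, 12); (Sensor, D, 12); (Valve, D, 12); (NULL, A, NULL); (NULL, E, NULL); (NULL, F, NULL); (NULL, H, NULL); (NULL, NULL, NULL); (NULL, NULL, NULL); (NULL, NULL, NULL)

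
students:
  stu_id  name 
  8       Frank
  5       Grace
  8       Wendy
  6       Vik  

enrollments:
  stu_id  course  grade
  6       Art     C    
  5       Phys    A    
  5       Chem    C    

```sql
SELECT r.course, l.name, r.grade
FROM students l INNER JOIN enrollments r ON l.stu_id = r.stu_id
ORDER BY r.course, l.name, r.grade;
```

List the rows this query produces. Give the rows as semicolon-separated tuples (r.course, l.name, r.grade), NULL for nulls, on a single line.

(Art, Vik, C); (Chem, Grace, C); (Phys, Grace, A)

INNER JOIN keeps only pairs where the ON condition holds.
Matching on l.stu_id = r.stu_id.
Matched pairs: 3.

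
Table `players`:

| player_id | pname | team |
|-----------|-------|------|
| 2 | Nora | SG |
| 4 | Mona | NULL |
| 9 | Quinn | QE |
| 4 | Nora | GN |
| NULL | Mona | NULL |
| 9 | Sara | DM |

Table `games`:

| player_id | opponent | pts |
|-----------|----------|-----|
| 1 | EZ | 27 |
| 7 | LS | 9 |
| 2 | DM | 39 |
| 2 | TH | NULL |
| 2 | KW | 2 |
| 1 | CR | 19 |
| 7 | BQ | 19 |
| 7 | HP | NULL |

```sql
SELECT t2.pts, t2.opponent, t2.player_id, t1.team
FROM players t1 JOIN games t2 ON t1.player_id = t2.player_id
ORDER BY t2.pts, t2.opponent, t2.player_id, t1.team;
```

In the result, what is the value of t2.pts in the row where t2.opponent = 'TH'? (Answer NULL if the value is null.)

NULL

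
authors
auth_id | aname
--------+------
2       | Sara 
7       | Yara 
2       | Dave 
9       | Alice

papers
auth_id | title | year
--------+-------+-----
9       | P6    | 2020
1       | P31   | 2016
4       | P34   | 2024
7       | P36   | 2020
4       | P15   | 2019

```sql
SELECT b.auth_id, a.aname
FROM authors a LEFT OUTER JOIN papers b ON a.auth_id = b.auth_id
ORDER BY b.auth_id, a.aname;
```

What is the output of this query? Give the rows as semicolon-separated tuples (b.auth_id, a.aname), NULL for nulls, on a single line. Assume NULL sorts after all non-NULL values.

LEFT JOIN keeps every row from `authors`; unmatched rows get NULL for `papers`'s columns.
Matching on a.auth_id = b.auth_id.
- a row (auth_id=2): no match → kept, b columns NULL.
- a row (auth_id=7): matches 1 b row(s) → 1 output row(s).
- a row (auth_id=2): no match → kept, b columns NULL.
- a row (auth_id=9): matches 1 b row(s) → 1 output row(s).
After projecting and ordering:
b.auth_id | a.aname
7 | Yara
9 | Alice
NULL | Dave
NULL | Sara

(7, Yara); (9, Alice); (NULL, Dave); (NULL, Sara)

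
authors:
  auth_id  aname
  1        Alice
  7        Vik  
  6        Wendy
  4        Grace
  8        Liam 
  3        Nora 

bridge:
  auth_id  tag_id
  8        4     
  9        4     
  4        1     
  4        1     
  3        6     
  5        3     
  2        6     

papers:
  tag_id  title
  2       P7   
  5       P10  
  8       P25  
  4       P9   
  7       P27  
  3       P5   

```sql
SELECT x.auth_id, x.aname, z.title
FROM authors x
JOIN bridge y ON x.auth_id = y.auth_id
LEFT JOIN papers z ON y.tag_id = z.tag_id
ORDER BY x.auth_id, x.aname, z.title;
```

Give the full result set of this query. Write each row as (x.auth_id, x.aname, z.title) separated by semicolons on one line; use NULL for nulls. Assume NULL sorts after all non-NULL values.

(3, Nora, NULL); (4, Grace, NULL); (4, Grace, NULL); (8, Liam, P9)

Joins associate left-to-right: authors INNER JOIN bridge on auth_id gives 4 intermediate row(s).
Then LEFT JOIN `papers z` on tag_id: each of those 4 rows is kept; rows whose y.tag_id has no match in z get NULL for z's columns.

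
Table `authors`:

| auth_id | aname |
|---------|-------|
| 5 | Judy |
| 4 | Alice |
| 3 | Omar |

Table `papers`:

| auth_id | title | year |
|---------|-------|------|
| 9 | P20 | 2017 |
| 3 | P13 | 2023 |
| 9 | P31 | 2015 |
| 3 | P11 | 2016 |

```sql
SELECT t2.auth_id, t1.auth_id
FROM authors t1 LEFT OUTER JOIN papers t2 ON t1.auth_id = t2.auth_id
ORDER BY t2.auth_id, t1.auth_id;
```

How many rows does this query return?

LEFT JOIN keeps every row from `authors`; unmatched rows get NULL for `papers`'s columns.
Matching on t1.auth_id = t2.auth_id.
- t1 row (auth_id=5): no match → kept, t2 columns NULL.
- t1 row (auth_id=4): no match → kept, t2 columns NULL.
- t1 row (auth_id=3): matches 2 t2 row(s) → 2 output row(s).
Total: 2 matched + 2 padded = 4 rows.

4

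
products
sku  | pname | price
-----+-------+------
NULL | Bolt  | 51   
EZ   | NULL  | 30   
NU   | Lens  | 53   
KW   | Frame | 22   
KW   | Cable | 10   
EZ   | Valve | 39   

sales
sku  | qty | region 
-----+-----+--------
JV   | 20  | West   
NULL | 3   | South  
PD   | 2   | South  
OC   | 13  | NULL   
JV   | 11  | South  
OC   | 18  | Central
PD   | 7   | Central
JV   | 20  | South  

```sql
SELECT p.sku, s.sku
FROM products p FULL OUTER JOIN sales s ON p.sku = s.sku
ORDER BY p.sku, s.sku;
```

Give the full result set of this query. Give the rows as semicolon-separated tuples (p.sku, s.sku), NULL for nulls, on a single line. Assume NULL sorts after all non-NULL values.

(EZ, NULL); (EZ, NULL); (KW, NULL); (KW, NULL); (NU, NULL); (NULL, JV); (NULL, JV); (NULL, JV); (NULL, OC); (NULL, OC); (NULL, PD); (NULL, PD); (NULL, NULL); (NULL, NULL)

FULL OUTER JOIN keeps every row from both sides; unmatched rows get NULL for the other side's columns.
Matching on p.sku = s.sku. A NULL in a compared column never satisfies the condition.
- p row (sku=NULL): no match → kept, s columns NULL.
- p row (sku=EZ): no match → kept, s columns NULL.
- p row (sku=NU): no match → kept, s columns NULL.
- p row (sku=KW): no match → kept, s columns NULL.
- p row (sku=KW): no match → kept, s columns NULL.
- p row (sku=EZ): no match → kept, s columns NULL.
- 8 row(s) from s found no p partner → padded with NULL.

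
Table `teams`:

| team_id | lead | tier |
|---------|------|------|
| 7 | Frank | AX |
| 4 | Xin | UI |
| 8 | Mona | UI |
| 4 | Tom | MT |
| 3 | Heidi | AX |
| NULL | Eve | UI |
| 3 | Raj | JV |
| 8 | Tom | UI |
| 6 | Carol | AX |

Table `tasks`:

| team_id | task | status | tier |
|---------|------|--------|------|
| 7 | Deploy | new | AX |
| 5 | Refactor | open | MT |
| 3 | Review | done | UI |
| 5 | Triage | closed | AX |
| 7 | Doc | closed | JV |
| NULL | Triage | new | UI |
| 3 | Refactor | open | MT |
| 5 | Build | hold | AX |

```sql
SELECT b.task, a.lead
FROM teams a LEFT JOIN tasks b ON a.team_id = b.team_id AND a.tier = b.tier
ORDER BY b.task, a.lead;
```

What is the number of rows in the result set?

9

LEFT JOIN keeps every row from `teams`; unmatched rows get NULL for `tasks`'s columns.
Matching on a.team_id = b.team_id AND a.tier = b.tier. A NULL in a compared column never satisfies the condition.
- team_id=7, tier=AX: 1 matching b row(s), so 1 row(s) emitted.
- team_id=4, tier=UI: no b row matches, row kept with b columns NULL.
- team_id=8, tier=UI: no b row matches, row kept with b columns NULL.
- team_id=4, tier=MT: no b row matches, row kept with b columns NULL.
- team_id=3, tier=AX: no b row matches, row kept with b columns NULL.
- team_id=NULL, tier=UI: no b row matches, row kept with b columns NULL.
- team_id=3, tier=JV: no b row matches, row kept with b columns NULL.
- team_id=8, tier=UI: no b row matches, row kept with b columns NULL.
- team_id=6, tier=AX: no b row matches, row kept with b columns NULL.
Total: 1 matched + 8 padded = 9 rows.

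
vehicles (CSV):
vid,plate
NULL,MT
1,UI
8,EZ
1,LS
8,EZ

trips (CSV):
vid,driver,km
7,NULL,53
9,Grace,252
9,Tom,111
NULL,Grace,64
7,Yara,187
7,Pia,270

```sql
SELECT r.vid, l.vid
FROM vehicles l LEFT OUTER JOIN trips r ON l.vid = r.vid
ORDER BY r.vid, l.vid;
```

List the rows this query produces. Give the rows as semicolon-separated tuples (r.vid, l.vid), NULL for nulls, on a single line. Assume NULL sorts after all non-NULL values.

LEFT JOIN keeps every row from `vehicles`; unmatched rows get NULL for `trips`'s columns.
Matching on l.vid = r.vid. A NULL in a compared column never satisfies the condition.
- l (vid=NULL) has no partner → padded with NULL.
- l (vid=1) has no partner → padded with NULL.
- l (vid=8) has no partner → padded with NULL.
- l (vid=1) has no partner → padded with NULL.
- l (vid=8) has no partner → padded with NULL.
After projecting and ordering:
r.vid | l.vid
NULL | 1
NULL | 1
NULL | 8
NULL | 8
NULL | NULL

(NULL, 1); (NULL, 1); (NULL, 8); (NULL, 8); (NULL, NULL)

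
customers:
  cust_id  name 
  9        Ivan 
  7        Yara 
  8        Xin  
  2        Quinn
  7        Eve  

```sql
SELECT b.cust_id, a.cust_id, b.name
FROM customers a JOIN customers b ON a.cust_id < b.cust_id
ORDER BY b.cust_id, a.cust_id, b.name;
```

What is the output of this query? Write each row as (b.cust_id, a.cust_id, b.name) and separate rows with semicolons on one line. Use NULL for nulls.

(7, 2, Eve); (7, 2, Yara); (8, 2, Xin); (8, 7, Xin); (8, 7, Xin); (9, 2, Ivan); (9, 7, Ivan); (9, 7, Ivan); (9, 8, Ivan)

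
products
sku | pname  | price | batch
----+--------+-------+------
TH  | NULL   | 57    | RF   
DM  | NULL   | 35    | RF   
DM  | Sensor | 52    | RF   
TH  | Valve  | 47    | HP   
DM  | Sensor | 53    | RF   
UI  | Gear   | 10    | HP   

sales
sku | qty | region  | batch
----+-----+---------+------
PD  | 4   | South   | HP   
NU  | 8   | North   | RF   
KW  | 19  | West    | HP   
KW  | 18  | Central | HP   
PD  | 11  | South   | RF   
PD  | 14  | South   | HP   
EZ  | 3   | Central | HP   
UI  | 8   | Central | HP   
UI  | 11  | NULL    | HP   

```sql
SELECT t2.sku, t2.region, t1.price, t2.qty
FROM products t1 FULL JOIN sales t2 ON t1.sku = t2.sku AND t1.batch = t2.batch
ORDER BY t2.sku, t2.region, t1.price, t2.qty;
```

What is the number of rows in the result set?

14

FULL OUTER JOIN keeps every row from both sides; unmatched rows get NULL for the other side's columns.
Matching on t1.sku = t2.sku AND t1.batch = t2.batch.
- sku=TH, batch=RF: no t2 row matches, row kept with t2 columns NULL.
- sku=DM, batch=RF: no t2 row matches, row kept with t2 columns NULL.
- sku=DM, batch=RF: no t2 row matches, row kept with t2 columns NULL.
- sku=TH, batch=HP: no t2 row matches, row kept with t2 columns NULL.
- sku=DM, batch=RF: no t2 row matches, row kept with t2 columns NULL.
- sku=UI, batch=HP: 2 matching t2 row(s), so 2 row(s) emitted.
- 7 row(s) from t2 found no t1 partner → padded with NULL.
Total: 2 matched + 12 padded = 14 rows.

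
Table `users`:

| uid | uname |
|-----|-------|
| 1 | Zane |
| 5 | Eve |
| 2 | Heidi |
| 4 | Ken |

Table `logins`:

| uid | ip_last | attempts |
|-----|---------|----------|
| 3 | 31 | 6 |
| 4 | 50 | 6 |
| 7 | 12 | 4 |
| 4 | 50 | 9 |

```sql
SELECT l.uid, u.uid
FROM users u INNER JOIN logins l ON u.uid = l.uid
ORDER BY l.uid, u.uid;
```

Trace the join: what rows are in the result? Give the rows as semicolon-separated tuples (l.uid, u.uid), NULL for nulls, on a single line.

(4, 4); (4, 4)

INNER JOIN keeps only pairs where the ON condition holds.
Matching on u.uid = l.uid.
- u row (uid=1): no match → dropped.
- u row (uid=5): no match → dropped.
- u row (uid=2): no match → dropped.
- u row (uid=4): matches 2 l row(s) → 2 output row(s).
After projecting and ordering:
l.uid | u.uid
4 | 4
4 | 4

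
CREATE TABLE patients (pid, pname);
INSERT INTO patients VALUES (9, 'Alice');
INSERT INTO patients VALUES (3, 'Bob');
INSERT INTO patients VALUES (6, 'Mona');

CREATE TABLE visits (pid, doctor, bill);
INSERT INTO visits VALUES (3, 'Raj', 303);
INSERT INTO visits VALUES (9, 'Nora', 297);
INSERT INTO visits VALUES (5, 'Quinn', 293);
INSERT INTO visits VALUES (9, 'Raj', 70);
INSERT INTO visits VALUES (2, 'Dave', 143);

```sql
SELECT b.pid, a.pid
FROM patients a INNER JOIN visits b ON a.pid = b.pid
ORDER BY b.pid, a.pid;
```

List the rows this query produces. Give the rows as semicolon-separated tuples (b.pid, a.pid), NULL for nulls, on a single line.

INNER JOIN keeps only pairs where the ON condition holds.
Matching on a.pid = b.pid.
- a (pid=9) pairs with 2 row(s) of b.
- a (pid=3) pairs with 1 row(s) of b.
- a (pid=6) has no partner → excluded.
After projecting and ordering:
b.pid | a.pid
3 | 3
9 | 9
9 | 9

(3, 3); (9, 9); (9, 9)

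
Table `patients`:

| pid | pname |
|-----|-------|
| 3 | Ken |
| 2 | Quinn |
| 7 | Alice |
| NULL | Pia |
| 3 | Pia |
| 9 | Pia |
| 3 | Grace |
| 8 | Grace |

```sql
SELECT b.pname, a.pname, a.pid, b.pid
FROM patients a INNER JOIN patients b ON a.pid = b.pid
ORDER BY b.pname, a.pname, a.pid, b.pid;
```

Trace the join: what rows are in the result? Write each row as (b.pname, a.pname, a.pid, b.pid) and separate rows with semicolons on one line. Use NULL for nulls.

INNER JOIN keeps only pairs where the ON condition holds.
Matching on a.pid = b.pid. A NULL in a compared column never satisfies the condition.
- a (pid=3) pairs with 3 row(s) of b.
- a (pid=2) pairs with 1 row(s) of b.
- a (pid=7) pairs with 1 row(s) of b.
- a (pid=NULL) has no partner → excluded.
- a (pid=3) pairs with 3 row(s) of b.
- a (pid=9) pairs with 1 row(s) of b.
- a (pid=3) pairs with 3 row(s) of b.
- a (pid=8) pairs with 1 row(s) of b.

(Alice, Alice, 7, 7); (Grace, Grace, 3, 3); (Grace, Grace, 8, 8); (Grace, Ken, 3, 3); (Grace, Pia, 3, 3); (Ken, Grace, 3, 3); (Ken, Ken, 3, 3); (Ken, Pia, 3, 3); (Pia, Grace, 3, 3); (Pia, Ken, 3, 3); (Pia, Pia, 3, 3); (Pia, Pia, 9, 9); (Quinn, Quinn, 2, 2)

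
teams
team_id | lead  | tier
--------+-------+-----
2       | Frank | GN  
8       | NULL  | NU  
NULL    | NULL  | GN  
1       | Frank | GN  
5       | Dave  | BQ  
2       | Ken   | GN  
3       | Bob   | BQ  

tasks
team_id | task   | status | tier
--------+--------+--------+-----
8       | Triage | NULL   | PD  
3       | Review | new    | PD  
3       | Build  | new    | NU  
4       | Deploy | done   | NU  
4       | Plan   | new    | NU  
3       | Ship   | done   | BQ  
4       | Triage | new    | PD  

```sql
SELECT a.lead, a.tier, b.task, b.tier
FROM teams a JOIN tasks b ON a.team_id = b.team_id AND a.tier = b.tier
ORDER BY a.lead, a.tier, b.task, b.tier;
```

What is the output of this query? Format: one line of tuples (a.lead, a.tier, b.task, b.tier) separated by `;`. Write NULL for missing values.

(Bob, BQ, Ship, BQ)

INNER JOIN keeps only pairs where the ON condition holds.
Matching on a.team_id = b.team_id AND a.tier = b.tier. A NULL in a compared column never satisfies the condition.
Matched pairs: 1.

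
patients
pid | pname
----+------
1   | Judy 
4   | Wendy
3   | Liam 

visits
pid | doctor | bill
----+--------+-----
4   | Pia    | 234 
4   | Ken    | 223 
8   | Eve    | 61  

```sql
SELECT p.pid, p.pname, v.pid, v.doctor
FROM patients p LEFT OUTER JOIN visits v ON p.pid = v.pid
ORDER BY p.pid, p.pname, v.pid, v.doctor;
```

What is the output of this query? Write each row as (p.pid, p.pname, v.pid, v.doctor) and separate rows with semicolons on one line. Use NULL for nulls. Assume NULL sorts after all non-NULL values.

(1, Judy, NULL, NULL); (3, Liam, NULL, NULL); (4, Wendy, 4, Ken); (4, Wendy, 4, Pia)

LEFT JOIN keeps every row from `patients`; unmatched rows get NULL for `visits`'s columns.
Matching on p.pid = v.pid.
- p (pid=1) has no partner → padded with NULL.
- p (pid=4) pairs with 2 row(s) of v.
- p (pid=3) has no partner → padded with NULL.
After projecting and ordering:
p.pid | p.pname | v.pid | v.doctor
1 | Judy | NULL | NULL
3 | Liam | NULL | NULL
4 | Wendy | 4 | Ken
4 | Wendy | 4 | Pia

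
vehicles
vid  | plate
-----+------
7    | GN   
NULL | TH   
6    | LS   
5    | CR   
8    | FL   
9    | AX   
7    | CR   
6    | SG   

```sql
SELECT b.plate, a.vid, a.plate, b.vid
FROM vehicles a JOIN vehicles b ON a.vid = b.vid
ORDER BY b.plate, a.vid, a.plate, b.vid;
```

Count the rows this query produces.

INNER JOIN keeps only pairs where the ON condition holds.
Matching on a.vid = b.vid. A NULL in a compared column never satisfies the condition.
Matched pairs: 11.
Total: 11 rows.

11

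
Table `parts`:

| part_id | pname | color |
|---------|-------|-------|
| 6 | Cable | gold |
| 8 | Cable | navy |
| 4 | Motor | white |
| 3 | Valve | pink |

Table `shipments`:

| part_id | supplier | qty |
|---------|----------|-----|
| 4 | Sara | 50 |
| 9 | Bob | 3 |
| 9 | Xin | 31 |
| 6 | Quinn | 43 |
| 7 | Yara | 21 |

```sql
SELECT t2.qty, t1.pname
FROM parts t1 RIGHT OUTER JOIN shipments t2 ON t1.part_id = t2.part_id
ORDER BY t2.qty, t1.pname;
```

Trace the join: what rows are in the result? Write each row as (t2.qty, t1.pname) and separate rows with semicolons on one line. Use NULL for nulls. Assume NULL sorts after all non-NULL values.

RIGHT JOIN keeps every row from `shipments`; unmatched rows get NULL for `parts`'s columns.
Matching on t1.part_id = t2.part_id.
- t1 (part_id=6) pairs with 1 row(s) of t2.
- t1 (part_id=8) has no partner in t2.
- t1 (part_id=4) pairs with 1 row(s) of t2.
- t1 (part_id=3) has no partner in t2.
- 3 row(s) from t2 found no t1 partner → padded with NULL.
After projecting and ordering:
t2.qty | t1.pname
3 | NULL
21 | NULL
31 | NULL
43 | Cable
50 | Motor

(3, NULL); (21, NULL); (31, NULL); (43, Cable); (50, Motor)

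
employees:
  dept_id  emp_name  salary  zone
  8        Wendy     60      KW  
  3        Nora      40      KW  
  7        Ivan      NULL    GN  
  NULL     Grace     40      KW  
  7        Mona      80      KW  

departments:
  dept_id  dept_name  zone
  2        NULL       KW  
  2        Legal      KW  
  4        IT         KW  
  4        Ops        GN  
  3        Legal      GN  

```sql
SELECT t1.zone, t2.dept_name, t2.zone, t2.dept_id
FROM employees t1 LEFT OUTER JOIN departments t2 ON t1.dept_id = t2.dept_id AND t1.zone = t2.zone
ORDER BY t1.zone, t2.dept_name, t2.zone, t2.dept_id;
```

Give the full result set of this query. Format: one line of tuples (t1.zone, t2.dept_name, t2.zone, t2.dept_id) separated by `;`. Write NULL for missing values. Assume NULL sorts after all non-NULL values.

(GN, NULL, NULL, NULL); (KW, NULL, NULL, NULL); (KW, NULL, NULL, NULL); (KW, NULL, NULL, NULL); (KW, NULL, NULL, NULL)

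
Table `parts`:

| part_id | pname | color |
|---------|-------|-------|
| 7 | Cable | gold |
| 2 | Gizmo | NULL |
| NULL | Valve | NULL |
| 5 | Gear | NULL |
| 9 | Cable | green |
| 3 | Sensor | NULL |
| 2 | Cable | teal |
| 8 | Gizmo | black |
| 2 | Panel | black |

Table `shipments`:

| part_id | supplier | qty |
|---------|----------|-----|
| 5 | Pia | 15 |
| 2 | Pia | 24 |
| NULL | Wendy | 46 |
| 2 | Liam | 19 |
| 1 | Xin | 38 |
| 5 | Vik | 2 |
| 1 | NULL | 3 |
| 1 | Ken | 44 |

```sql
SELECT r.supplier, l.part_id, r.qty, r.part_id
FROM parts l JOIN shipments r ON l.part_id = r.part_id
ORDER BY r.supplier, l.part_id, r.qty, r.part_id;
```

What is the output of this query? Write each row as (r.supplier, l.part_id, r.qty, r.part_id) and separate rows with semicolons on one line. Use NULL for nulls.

INNER JOIN keeps only pairs where the ON condition holds.
Matching on l.part_id = r.part_id. A NULL in a compared column never satisfies the condition.
Matched pairs: 8.

(Liam, 2, 19, 2); (Liam, 2, 19, 2); (Liam, 2, 19, 2); (Pia, 2, 24, 2); (Pia, 2, 24, 2); (Pia, 2, 24, 2); (Pia, 5, 15, 5); (Vik, 5, 2, 5)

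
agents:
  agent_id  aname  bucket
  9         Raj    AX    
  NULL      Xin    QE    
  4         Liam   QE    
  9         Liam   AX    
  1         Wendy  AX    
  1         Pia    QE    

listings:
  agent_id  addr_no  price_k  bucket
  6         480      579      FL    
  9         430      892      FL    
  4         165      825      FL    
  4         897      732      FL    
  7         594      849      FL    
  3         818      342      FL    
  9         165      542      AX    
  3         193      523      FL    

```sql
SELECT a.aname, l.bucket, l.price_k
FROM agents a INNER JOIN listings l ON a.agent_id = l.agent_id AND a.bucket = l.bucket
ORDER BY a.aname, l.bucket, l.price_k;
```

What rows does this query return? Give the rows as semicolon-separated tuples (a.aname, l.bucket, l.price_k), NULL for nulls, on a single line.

INNER JOIN keeps only pairs where the ON condition holds.
Matching on a.agent_id = l.agent_id AND a.bucket = l.bucket. A NULL in a compared column never satisfies the condition.
Matched pairs: 2.

(Liam, AX, 542); (Raj, AX, 542)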